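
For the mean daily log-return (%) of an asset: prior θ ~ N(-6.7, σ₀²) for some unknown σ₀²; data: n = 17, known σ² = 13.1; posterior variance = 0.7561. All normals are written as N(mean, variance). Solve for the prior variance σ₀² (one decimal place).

Posterior precision equals prior precision plus data precision: 1/σ_n² = 1/σ₀² + n/σ².
So 1/σ₀² = 1/0.7561 − 17/13.1 = 1.322576 − 1.297710 = 0.024866.
Hence σ₀² = 1/0.024866 ≈ 40.2.

σ₀² = 40.2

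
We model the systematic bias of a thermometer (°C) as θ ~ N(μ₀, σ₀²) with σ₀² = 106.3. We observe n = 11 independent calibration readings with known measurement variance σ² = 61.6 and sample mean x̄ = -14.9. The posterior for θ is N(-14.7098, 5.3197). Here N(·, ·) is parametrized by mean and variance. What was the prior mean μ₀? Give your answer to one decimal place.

With known observation variance, the Normal–Normal posterior has precision τ_n = τ₀ + n/σ² and mean μ_n = (τ₀μ₀ + (n/σ²)x̄)/τ_n.
Here τ₀ = 1/106.3 = 0.009407 and τ_data = 11/61.6 = 0.178571, so τ_n = 0.187978.
Rearranging for μ₀: μ₀ = (μ_n·τ_n − τ_data·x̄)/τ₀ = (-14.7098·0.187978 − 0.178571·-14.9) / 0.009407 = -0.104411/0.009407 ≈ -11.1.

μ₀ = -11.1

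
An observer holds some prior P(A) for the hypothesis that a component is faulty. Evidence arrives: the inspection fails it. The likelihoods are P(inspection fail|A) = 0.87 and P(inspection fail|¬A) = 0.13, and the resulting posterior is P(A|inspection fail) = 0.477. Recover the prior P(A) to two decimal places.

Bayes' rule in odds form gives O(A|E) = O(A)·[P(E|A)/P(E|¬A)], hence O(A) = O(A|E)/LR.
Posterior odds = 0.477/(1−0.477) = 0.9120. LR = 0.87/0.13 = 6.6923.
Prior odds = 0.9120/6.6923 = 0.1363, so P(A) = 0.1363/(1+0.1363) ≈ 0.12.

P(A) = 0.12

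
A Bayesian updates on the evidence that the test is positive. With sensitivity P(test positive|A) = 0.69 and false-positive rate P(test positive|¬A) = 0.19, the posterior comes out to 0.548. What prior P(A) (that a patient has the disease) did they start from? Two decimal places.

P(A) = 0.25

In odds form, posterior odds = prior odds × likelihood ratio, so prior odds = posterior odds ÷ LR.
Posterior odds = 0.548/(1−0.548) = 1.2124. LR = 0.69/0.19 = 3.6316.
Prior odds = 1.2124/3.6316 = 0.3338, so P(A) = 0.3338/(1+0.3338) ≈ 0.25.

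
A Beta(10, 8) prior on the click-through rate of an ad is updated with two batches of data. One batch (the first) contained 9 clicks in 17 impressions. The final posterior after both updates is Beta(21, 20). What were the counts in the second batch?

Because Beta–binomial updating is additive in the counts, the combined data contributed (α_post−α_prior, β_post−β_prior) successes and failures.
Total across both batches: 21−10=11 clicks, 20−8=12 non-clicks.
Subtract the first batch: 11−9=2 clicks and 12−8=4 non-clicks.

2 clicks and 4 non-clicks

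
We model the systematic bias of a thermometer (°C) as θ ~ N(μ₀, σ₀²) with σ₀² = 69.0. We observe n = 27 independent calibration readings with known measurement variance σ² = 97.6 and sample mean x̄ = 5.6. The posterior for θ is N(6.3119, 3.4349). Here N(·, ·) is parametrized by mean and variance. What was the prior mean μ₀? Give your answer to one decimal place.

μ₀ = 19.9

The posterior mean is a precision-weighted average: μ_n = (τ₀μ₀ + τ_data·x̄)/(τ₀+τ_data), with τ₀=1/σ₀² and τ_data=n/σ².
Here τ₀ = 1/69.0 = 0.014493 and τ_data = 27/97.6 = 0.276639, so τ_n = 0.291132.
Rearranging for μ₀: μ₀ = (μ_n·τ_n − τ_data·x̄)/τ₀ = (6.3119·0.291132 − 0.276639·5.6) / 0.014493 = 0.288418/0.014493 ≈ 19.9.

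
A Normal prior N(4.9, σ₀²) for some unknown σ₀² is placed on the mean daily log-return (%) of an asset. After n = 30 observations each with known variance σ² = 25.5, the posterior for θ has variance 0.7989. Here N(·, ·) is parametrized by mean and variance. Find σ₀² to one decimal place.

σ₀² = 13.3

Posterior precision equals prior precision plus data precision: 1/σ_n² = 1/σ₀² + n/σ².
So 1/σ₀² = 1/0.7989 − 30/25.5 = 1.251721 − 1.176471 = 0.075250.
Hence σ₀² = 1/0.075250 ≈ 13.3.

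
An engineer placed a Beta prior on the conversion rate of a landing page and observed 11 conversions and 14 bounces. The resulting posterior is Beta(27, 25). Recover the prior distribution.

Under Beta–binomial conjugacy the posterior parameters are (α+s, β+f).
So α = 27 − 11 = 16 and β = 25 − 14 = 11.

Beta(16, 11)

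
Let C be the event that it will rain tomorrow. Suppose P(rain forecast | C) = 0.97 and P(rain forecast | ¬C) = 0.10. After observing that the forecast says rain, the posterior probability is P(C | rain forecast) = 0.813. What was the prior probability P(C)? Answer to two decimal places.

Bayes' rule in odds form gives O(C|E) = O(C)·[P(E|C)/P(E|¬C)], hence O(C) = O(C|E)/LR.
Posterior odds = 0.813/(1−0.813) = 4.3476. LR = 0.97/0.10 = 9.7000.
Prior odds = 4.3476/9.7000 = 0.4482, so P(C) = 0.4482/(1+0.4482) ≈ 0.31.

P(C) = 0.31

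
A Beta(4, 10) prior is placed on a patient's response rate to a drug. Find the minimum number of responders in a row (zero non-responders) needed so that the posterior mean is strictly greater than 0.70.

After k responders and 0 non-responders the posterior is Beta(4+k, 10), with mean (4+k)/(4+10+k).
Set (4+k)/(14+k) > 0.70 and solve: k > (0.70·14 − 4)/(1 − 0.70) = 19.333.
The smallest integer exceeding 19.333 is 20.

k = 20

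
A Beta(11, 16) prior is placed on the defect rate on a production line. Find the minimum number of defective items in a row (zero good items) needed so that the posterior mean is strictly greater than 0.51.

k = 6

After k defective items and 0 good items the posterior is Beta(11+k, 16), with mean (11+k)/(11+16+k).
Set (11+k)/(27+k) > 0.51 and solve: k > (0.51·27 − 11)/(1 − 0.51) = 5.653.
The smallest integer exceeding 5.653 is 6.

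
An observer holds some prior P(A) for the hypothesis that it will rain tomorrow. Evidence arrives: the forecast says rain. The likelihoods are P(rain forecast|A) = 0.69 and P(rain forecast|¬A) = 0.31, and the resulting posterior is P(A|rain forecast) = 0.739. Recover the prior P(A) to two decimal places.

In odds form, posterior odds = prior odds × likelihood ratio, so prior odds = posterior odds ÷ LR.
Posterior odds = 0.739/(1−0.739) = 2.8314. LR = 0.69/0.31 = 2.2258.
Prior odds = 2.8314/2.2258 = 1.2721, so P(A) = 1.2721/(1+1.2721) ≈ 0.56.

P(A) = 0.56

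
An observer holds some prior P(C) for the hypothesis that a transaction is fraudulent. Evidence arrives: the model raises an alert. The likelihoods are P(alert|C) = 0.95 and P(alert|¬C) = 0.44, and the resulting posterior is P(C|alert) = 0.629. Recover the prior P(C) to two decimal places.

Bayes' rule in odds form gives O(C|E) = O(C)·[P(E|C)/P(E|¬C)], hence O(C) = O(C|E)/LR.
Posterior odds = 0.629/(1−0.629) = 1.6954. LR = 0.95/0.44 = 2.1591.
Prior odds = 1.6954/2.1591 = 0.7852, so P(C) = 0.7852/(1+0.7852) ≈ 0.44.

P(C) = 0.44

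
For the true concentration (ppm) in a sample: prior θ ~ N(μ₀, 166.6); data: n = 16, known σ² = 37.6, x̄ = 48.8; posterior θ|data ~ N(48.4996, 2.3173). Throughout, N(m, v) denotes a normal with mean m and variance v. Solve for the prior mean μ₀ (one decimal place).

μ₀ = 27.2

The posterior mean is a precision-weighted average: μ_n = (τ₀μ₀ + τ_data·x̄)/(τ₀+τ_data), with τ₀=1/σ₀² and τ_data=n/σ².
Here τ₀ = 1/166.6 = 0.006002 and τ_data = 16/37.6 = 0.425532, so τ_n = 0.431534.
Rearranging for μ₀: μ₀ = (μ_n·τ_n − τ_data·x̄)/τ₀ = (48.4996·0.431534 − 0.425532·48.8) / 0.006002 = 0.163265/0.006002 ≈ 27.2.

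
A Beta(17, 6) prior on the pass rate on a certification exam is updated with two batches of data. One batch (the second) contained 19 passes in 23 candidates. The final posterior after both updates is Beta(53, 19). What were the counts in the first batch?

17 passes and 9 failures

Sequential conjugate updates are equivalent to a single update on the pooled data, so total successes = posterior α − prior α and total failures = posterior β − prior β.
Total across both batches: 53−17=36 passes, 19−6=13 failures.
Subtract the second batch: 36−19=17 passes and 13−4=9 failures.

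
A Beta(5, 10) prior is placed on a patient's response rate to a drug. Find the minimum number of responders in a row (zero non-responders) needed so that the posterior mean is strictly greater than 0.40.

k = 2

After k responders and 0 non-responders the posterior is Beta(5+k, 10), with mean (5+k)/(5+10+k).
Set (5+k)/(15+k) > 0.40 and solve: k > (0.40·15 − 5)/(1 − 0.40) = 1.667.
The smallest integer exceeding 1.667 is 2.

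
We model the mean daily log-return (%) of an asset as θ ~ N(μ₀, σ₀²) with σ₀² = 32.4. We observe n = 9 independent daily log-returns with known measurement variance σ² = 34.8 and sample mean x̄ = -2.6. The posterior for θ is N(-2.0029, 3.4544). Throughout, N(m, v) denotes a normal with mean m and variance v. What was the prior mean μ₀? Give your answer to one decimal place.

With known observation variance, the Normal–Normal posterior has precision τ_n = τ₀ + n/σ² and mean μ_n = (τ₀μ₀ + (n/σ²)x̄)/τ_n.
Here τ₀ = 1/32.4 = 0.030864 and τ_data = 9/34.8 = 0.258621, so τ_n = 0.289485.
Rearranging for μ₀: μ₀ = (μ_n·τ_n − τ_data·x̄)/τ₀ = (-2.0029·0.289485 − 0.258621·-2.6) / 0.030864 = 0.092605/0.030864 ≈ 3.0.

μ₀ = 3.0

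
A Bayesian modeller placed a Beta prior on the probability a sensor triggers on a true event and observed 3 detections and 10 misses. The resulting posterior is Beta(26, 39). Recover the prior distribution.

A Beta(a, b) prior with s successes and f failures in binomial data gives a Beta(a+s, b+f) posterior.
Subtract the data counts: 26−3=23, 39−10=29.

Beta(23, 29)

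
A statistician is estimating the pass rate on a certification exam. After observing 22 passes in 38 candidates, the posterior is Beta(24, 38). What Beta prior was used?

Beta(2, 22)

Under Beta–binomial conjugacy the posterior parameters are (a+s, b+f).
Subtract the data counts: 24−22=2, 38−16=22.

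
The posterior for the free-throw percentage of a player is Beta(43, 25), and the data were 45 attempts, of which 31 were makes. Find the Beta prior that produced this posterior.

Under Beta–binomial conjugacy the posterior parameters are (α+s, β+f).
So α = 43 − 31 = 12 and β = 25 − 14 = 11.

Beta(12, 11)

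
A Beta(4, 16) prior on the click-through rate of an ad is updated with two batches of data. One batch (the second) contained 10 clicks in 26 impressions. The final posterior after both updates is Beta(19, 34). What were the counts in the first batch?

Because Beta–binomial updating is additive in the counts, the combined data contributed (α_post−α_prior, β_post−β_prior) successes and failures.
Total across both batches: 19−4=15 clicks, 34−16=18 non-clicks.
Subtract the second batch: 15−10=5 clicks and 18−16=2 non-clicks.

5 clicks and 2 non-clicks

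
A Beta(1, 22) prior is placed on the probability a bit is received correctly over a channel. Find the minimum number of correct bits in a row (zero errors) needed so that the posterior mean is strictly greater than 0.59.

k = 31

After k correct bits and 0 errors the posterior is Beta(1+k, 22), with mean (1+k)/(1+22+k).
Set (1+k)/(23+k) > 0.59 and solve: k > (0.59·23 − 1)/(1 − 0.59) = 30.659.
The smallest integer exceeding 30.659 is 31.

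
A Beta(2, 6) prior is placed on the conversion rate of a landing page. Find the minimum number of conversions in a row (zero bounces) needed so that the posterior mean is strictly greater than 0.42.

After k conversions and 0 bounces the posterior is Beta(2+k, 6), with mean (2+k)/(2+6+k).
Set (2+k)/(8+k) > 0.42 and solve: k > (0.42·8 − 2)/(1 − 0.42) = 2.345.
The smallest integer exceeding 2.345 is 3, and checking k=3: (5)/(11) = 0.4545 > 0.42.

k = 3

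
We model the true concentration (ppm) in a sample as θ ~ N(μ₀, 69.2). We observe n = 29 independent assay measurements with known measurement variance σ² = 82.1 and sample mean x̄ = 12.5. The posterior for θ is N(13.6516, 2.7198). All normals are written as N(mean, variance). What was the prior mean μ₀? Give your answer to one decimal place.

μ₀ = 41.8

The posterior mean is a precision-weighted average: μ_n = (τ₀μ₀ + τ_data·x̄)/(τ₀+τ_data), with τ₀=1/σ₀² and τ_data=n/σ².
Here τ₀ = 1/69.2 = 0.014451 and τ_data = 29/82.1 = 0.353228, so τ_n = 0.367679.
Rearranging for μ₀: μ₀ = (μ_n·τ_n − τ_data·x̄)/τ₀ = (13.6516·0.367679 − 0.353228·12.5) / 0.014451 = 0.604057/0.014451 ≈ 41.8.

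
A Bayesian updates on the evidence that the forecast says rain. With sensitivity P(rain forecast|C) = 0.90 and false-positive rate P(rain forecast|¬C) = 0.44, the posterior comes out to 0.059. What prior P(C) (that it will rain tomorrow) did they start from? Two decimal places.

Bayes' rule in odds form gives O(C|E) = O(C)·[P(E|C)/P(E|¬C)], hence O(C) = O(C|E)/LR.
Posterior odds = 0.059/(1−0.059) = 0.0627. LR = 0.90/0.44 = 2.0455.
Prior odds = 0.0627/2.0455 = 0.0307, so P(C) = 0.0307/(1+0.0307) ≈ 0.03.

P(C) = 0.03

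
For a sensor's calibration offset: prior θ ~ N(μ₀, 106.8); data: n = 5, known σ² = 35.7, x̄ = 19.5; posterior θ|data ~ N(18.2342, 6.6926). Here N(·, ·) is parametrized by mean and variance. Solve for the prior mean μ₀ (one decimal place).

The posterior mean is a precision-weighted average: μ_n = (τ₀μ₀ + τ_data·x̄)/(τ₀+τ_data), with τ₀=1/σ₀² and τ_data=n/σ².
Here τ₀ = 1/106.8 = 0.009363 and τ_data = 5/35.7 = 0.140056, so τ_n = 0.149419.
Rearranging for μ₀: μ₀ = (μ_n·τ_n − τ_data·x̄)/τ₀ = (18.2342·0.149419 − 0.140056·19.5) / 0.009363 = -0.006556/0.009363 ≈ -0.7.

μ₀ = -0.7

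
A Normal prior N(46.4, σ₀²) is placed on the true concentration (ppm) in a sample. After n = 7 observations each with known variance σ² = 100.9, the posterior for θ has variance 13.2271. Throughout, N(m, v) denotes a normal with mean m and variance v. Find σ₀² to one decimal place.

σ₀² = 160.6

For the Normal–Normal model with known σ², precisions add: τ_n = τ₀ + n/σ².
So 1/σ₀² = 1/13.2271 − 7/100.9 = 0.075602 − 0.069376 = 0.006226.
Hence σ₀² = 1/0.006226 ≈ 160.6.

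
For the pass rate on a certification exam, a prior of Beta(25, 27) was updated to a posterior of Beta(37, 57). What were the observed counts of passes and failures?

Beta is conjugate to the binomial likelihood: posterior = Beta(α+s, β+f).
So s = 37 − 25 = 12 and f = 57 − 27 = 30.

12 passes and 30 failures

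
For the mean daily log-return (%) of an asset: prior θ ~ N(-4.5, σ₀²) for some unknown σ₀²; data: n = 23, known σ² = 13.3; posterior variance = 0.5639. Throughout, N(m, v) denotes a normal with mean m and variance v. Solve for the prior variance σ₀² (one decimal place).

σ₀² = 22.7

Posterior precision equals prior precision plus data precision: 1/σ_n² = 1/σ₀² + n/σ².
So 1/σ₀² = 1/0.5639 − 23/13.3 = 1.773364 − 1.729323 = 0.044041.
Hence σ₀² = 1/0.044041 ≈ 22.7.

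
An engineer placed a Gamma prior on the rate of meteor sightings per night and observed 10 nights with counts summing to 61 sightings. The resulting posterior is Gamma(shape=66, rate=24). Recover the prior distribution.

Gamma(shape=5, rate=14)

Gamma–Poisson conjugacy: posterior shape = α + Σxᵢ, posterior rate = β + n.
So α = 66 − 61 = 5 and β = 24 − 10 = 14.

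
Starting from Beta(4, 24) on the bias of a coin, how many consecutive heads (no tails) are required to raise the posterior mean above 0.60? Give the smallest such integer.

After k heads and 0 tails the posterior is Beta(4+k, 24), with mean (4+k)/(4+24+k).
Set (4+k)/(28+k) > 0.60 and solve: k > (0.60·28 − 4)/(1 − 0.60) = 32.000.
The smallest integer exceeding 32.000 is 33, and checking k=33: (37)/(61) = 0.6066 > 0.60.

k = 33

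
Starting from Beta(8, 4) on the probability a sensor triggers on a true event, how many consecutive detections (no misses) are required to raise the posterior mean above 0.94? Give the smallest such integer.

k = 55

After k detections and 0 misses the posterior is Beta(8+k, 4), with mean (8+k)/(8+4+k).
Set (8+k)/(12+k) > 0.94 and solve: k > (0.94·12 − 8)/(1 − 0.94) = 54.667.
The smallest integer exceeding 54.667 is 55.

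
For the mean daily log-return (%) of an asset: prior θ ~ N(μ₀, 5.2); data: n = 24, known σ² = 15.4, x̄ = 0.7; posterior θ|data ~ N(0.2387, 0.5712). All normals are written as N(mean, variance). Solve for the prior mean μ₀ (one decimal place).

μ₀ = -3.5

The posterior mean is a precision-weighted average: μ_n = (τ₀μ₀ + τ_data·x̄)/(τ₀+τ_data), with τ₀=1/σ₀² and τ_data=n/σ².
Here τ₀ = 1/5.2 = 0.192308 and τ_data = 24/15.4 = 1.558442, so τ_n = 1.750750.
Rearranging for μ₀: μ₀ = (μ_n·τ_n − τ_data·x̄)/τ₀ = (0.2387·1.750750 − 1.558442·0.7) / 0.192308 = -0.673005/0.192308 ≈ -3.5.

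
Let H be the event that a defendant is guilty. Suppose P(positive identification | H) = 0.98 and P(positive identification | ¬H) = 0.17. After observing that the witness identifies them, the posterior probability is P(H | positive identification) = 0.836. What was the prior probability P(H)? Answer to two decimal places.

In odds form, posterior odds = prior odds × likelihood ratio, so prior odds = posterior odds ÷ LR.
Posterior odds = 0.836/(1−0.836) = 5.0976. LR = 0.98/0.17 = 5.7647.
Prior odds = 5.0976/5.7647 = 0.8843, so P(H) = 0.8843/(1+0.8843) ≈ 0.47.

P(H) = 0.47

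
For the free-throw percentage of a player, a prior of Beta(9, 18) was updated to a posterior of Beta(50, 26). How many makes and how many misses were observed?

41 makes and 8 misses

A Beta(a, b) prior with s successes and f failures in binomial data gives a Beta(a+s, b+f) posterior.
So s = 50 − 9 = 41 and f = 26 − 18 = 8.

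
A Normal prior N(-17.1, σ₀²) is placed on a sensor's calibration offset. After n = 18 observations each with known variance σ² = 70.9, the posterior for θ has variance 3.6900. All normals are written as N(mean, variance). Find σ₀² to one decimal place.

For the Normal–Normal model with known σ², precisions add: τ_n = τ₀ + n/σ².
So 1/σ₀² = 1/3.6900 − 18/70.9 = 0.271003 − 0.253879 = 0.017124.
Hence σ₀² = 1/0.017124 ≈ 58.4.

σ₀² = 58.4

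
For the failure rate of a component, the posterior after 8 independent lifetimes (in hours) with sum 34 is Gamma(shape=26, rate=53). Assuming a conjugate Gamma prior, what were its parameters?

Gamma–exponential conjugacy: posterior shape = α + n, posterior rate = β + Σtᵢ.
So α = 26 − 8 = 18 and β = 53 − 34 = 19.

Gamma(shape=18, rate=19)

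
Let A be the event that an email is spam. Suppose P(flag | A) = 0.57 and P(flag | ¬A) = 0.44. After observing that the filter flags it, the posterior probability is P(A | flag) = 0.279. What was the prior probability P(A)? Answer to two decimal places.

In odds form, posterior odds = prior odds × likelihood ratio, so prior odds = posterior odds ÷ LR.
Posterior odds = 0.279/(1−0.279) = 0.3870. LR = 0.57/0.44 = 1.2955.
Prior odds = 0.3870/1.2955 = 0.2987, so P(A) = 0.2987/(1+0.2987) ≈ 0.23.

P(A) = 0.23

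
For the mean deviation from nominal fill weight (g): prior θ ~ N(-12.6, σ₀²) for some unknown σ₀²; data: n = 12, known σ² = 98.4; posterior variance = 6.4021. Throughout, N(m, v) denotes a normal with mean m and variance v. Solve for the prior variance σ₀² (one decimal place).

σ₀² = 29.2

Posterior precision equals prior precision plus data precision: 1/σ_n² = 1/σ₀² + n/σ².
So 1/σ₀² = 1/6.4021 − 12/98.4 = 0.156199 − 0.121951 = 0.034248.
Hence σ₀² = 1/0.034248 ≈ 29.2.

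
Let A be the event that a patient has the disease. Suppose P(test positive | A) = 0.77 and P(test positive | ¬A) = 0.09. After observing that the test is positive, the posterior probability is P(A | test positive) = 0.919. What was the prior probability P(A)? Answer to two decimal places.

P(A) = 0.57

In odds form, posterior odds = prior odds × likelihood ratio, so prior odds = posterior odds ÷ LR.
Posterior odds = 0.919/(1−0.919) = 11.3457. LR = 0.77/0.09 = 8.5556.
Prior odds = 11.3457/8.5556 = 1.3261, so P(A) = 1.3261/(1+1.3261) ≈ 0.57.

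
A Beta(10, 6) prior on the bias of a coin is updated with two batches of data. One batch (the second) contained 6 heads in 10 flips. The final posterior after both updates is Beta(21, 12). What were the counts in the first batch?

5 heads and 2 tails

Because Beta–binomial updating is additive in the counts, the combined data contributed (α_post−α_prior, β_post−β_prior) successes and failures.
Total across both batches: 21−10=11 heads, 12−6=6 tails.
Subtract the second batch: 11−6=5 heads and 6−4=2 tails.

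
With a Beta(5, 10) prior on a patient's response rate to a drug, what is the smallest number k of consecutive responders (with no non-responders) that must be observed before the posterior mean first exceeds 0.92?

k = 111

After k responders and 0 non-responders the posterior is Beta(5+k, 10), with mean (5+k)/(5+10+k).
Set (5+k)/(15+k) > 0.92 and solve: k > (0.92·15 − 5)/(1 − 0.92) = 110.000.
The smallest integer exceeding 110.000 is 111, and checking k=111: (116)/(126) = 0.9206 > 0.92.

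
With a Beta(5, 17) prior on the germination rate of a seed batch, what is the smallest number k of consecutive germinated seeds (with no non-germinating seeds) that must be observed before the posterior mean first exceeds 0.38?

k = 6

After k germinated seeds and 0 non-germinating seeds the posterior is Beta(5+k, 17), with mean (5+k)/(5+17+k).
Set (5+k)/(22+k) > 0.38 and solve: k > (0.38·22 − 5)/(1 − 0.38) = 5.419.
The smallest integer exceeding 5.419 is 6, and checking k=6: (11)/(28) = 0.3929 > 0.38.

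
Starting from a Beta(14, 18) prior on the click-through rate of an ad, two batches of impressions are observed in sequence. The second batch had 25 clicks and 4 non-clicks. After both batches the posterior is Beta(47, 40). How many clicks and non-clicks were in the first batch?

8 clicks and 18 non-clicks

Sequential conjugate updates are equivalent to a single update on the pooled data, so total successes = posterior α − prior α and total failures = posterior β − prior β.
Total across both batches: 47−14=33 clicks, 40−18=22 non-clicks.
Subtract the second batch: 33−25=8 clicks and 22−4=18 non-clicks.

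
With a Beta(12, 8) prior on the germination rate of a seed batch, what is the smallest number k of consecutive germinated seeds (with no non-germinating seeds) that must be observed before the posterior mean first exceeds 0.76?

After k germinated seeds and 0 non-germinating seeds the posterior is Beta(12+k, 8), with mean (12+k)/(12+8+k).
Set (12+k)/(20+k) > 0.76 and solve: k > (0.76·20 − 12)/(1 − 0.76) = 13.333.
The smallest integer exceeding 13.333 is 14, and checking k=14: (26)/(34) = 0.7647 > 0.76.

k = 14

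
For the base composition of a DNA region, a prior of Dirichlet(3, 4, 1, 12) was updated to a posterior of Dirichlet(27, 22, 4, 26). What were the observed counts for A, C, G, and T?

For a Dirichlet(α) prior with multinomial counts c, the posterior is Dirichlet(α + c) componentwise.
Counts are posterior − prior componentwise: 27−3=24, 22−4=18, 4−1=3, 26−12=14.

counts (24, 18, 3, 14)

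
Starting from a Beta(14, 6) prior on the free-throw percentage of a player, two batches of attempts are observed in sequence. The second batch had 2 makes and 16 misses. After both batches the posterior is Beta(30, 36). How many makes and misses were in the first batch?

Because Beta–binomial updating is additive in the counts, the combined data contributed (α_post−α_prior, β_post−β_prior) successes and failures.
Total across both batches: 30−14=16 makes, 36−6=30 misses.
Subtract the second batch: 16−2=14 makes and 30−16=14 misses.

14 makes and 14 misses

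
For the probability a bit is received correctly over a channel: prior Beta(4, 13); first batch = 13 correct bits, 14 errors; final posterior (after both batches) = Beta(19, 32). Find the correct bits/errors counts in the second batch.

Sequential conjugate updates are equivalent to a single update on the pooled data, so total successes = posterior α − prior α and total failures = posterior β − prior β.
Total across both batches: 19−4=15 correct bits, 32−13=19 errors.
Subtract the first batch: 15−13=2 correct bits and 19−14=5 errors.

2 correct bits and 5 errors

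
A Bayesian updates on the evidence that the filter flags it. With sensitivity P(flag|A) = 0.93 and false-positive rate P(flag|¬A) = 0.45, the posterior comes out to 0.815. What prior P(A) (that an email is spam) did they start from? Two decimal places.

P(A) = 0.68

Bayes' rule in odds form gives O(A|E) = O(A)·[P(E|A)/P(E|¬A)], hence O(A) = O(A|E)/LR.
Posterior odds = 0.815/(1−0.815) = 4.4054. LR = 0.93/0.45 = 2.0667.
Prior odds = 4.4054/2.0667 = 2.1316, so P(A) = 2.1316/(1+2.1316) ≈ 0.68.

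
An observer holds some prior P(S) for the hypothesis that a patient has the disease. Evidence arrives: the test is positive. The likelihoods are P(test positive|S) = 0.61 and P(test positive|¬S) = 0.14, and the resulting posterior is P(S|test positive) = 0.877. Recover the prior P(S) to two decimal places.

In odds form, posterior odds = prior odds × likelihood ratio, so prior odds = posterior odds ÷ LR.
Posterior odds = 0.877/(1−0.877) = 7.1301. LR = 0.61/0.14 = 4.3571.
Prior odds = 7.1301/4.3571 = 1.6364, so P(S) = 1.6364/(1+1.6364) ≈ 0.62.

P(S) = 0.62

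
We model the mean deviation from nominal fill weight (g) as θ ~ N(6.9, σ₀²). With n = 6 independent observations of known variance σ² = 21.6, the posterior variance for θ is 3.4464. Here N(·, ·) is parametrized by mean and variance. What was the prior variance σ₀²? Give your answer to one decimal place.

For the Normal–Normal model with known σ², precisions add: τ_n = τ₀ + n/σ².
So 1/σ₀² = 1/3.4464 − 6/21.6 = 0.290158 − 0.277778 = 0.012380.
Hence σ₀² = 1/0.012380 ≈ 80.8.

σ₀² = 80.8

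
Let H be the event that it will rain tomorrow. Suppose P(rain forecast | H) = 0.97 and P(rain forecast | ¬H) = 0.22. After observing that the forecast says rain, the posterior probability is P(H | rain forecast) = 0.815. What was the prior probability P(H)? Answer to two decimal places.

P(H) = 0.50

In odds form, posterior odds = prior odds × likelihood ratio, so prior odds = posterior odds ÷ LR.
Posterior odds = 0.815/(1−0.815) = 4.4054. LR = 0.97/0.22 = 4.4091.
Prior odds = 4.4054/4.4091 = 0.9992, so P(H) = 0.9992/(1+0.9992) ≈ 0.50.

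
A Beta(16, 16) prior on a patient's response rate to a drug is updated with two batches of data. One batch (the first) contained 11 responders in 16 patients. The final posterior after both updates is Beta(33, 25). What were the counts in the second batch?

6 responders and 4 non-responders

Because Beta–binomial updating is additive in the counts, the combined data contributed (α_post−α_prior, β_post−β_prior) successes and failures.
Total across both batches: 33−16=17 responders, 25−16=9 non-responders.
Subtract the first batch: 17−11=6 responders and 9−5=4 non-responders.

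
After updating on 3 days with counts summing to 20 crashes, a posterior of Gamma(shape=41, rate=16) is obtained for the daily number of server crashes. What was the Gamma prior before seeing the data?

A Gamma(α, β) prior (rate parametrization) on a Poisson rate with n observations summing to S gives posterior Gamma(α+S, β+n).
So α = 41 − 20 = 21 and β = 16 − 3 = 13.

Gamma(shape=21, rate=13)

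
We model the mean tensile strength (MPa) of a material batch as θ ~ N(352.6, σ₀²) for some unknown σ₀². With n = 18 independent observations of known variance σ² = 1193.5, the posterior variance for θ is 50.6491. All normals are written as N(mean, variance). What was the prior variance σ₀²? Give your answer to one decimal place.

σ₀² = 214.5

For the Normal–Normal model with known σ², precisions add: τ_n = τ₀ + n/σ².
So 1/σ₀² = 1/50.6491 − 18/1193.5 = 0.019744 − 0.015082 = 0.004662.
Hence σ₀² = 1/0.004662 ≈ 214.5.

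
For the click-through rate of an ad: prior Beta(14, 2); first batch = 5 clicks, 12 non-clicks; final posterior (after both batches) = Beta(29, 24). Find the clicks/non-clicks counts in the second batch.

10 clicks and 10 non-clicks

Sequential conjugate updates are equivalent to a single update on the pooled data, so total successes = posterior α − prior α and total failures = posterior β − prior β.
Total across both batches: 29−14=15 clicks, 24−2=22 non-clicks.
Subtract the first batch: 15−5=10 clicks and 22−12=10 non-clicks.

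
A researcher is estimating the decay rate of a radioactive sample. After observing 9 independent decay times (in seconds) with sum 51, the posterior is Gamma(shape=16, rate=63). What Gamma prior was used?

Gamma–exponential conjugacy: posterior shape = α + n, posterior rate = β + Σtᵢ.
So α = 16 − 9 = 7 and β = 63 − 51 = 12.

Gamma(shape=7, rate=12)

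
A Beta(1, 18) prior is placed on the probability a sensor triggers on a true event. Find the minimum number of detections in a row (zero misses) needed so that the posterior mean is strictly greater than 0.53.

After k detections and 0 misses the posterior is Beta(1+k, 18), with mean (1+k)/(1+18+k).
Set (1+k)/(19+k) > 0.53 and solve: k > (0.53·19 − 1)/(1 − 0.53) = 19.298.
The smallest integer exceeding 19.298 is 20.

k = 20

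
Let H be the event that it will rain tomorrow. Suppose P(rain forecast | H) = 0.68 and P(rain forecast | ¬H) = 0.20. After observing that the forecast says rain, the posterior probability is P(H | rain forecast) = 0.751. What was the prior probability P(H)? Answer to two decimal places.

In odds form, posterior odds = prior odds × likelihood ratio, so prior odds = posterior odds ÷ LR.
Posterior odds = 0.751/(1−0.751) = 3.0161. LR = 0.68/0.20 = 3.4000.
Prior odds = 3.0161/3.4000 = 0.8871, so P(H) = 0.8871/(1+0.8871) ≈ 0.47.

P(H) = 0.47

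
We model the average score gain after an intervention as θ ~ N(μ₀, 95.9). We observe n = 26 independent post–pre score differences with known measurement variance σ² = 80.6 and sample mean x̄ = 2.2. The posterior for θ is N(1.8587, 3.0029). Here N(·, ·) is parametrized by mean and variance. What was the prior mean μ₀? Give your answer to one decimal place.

μ₀ = -8.7

With known observation variance, the Normal–Normal posterior has precision τ_n = τ₀ + n/σ² and mean μ_n = (τ₀μ₀ + (n/σ²)x̄)/τ_n.
Here τ₀ = 1/95.9 = 0.010428 and τ_data = 26/80.6 = 0.322581, so τ_n = 0.333009.
Rearranging for μ₀: μ₀ = (μ_n·τ_n − τ_data·x̄)/τ₀ = (1.8587·0.333009 − 0.322581·2.2) / 0.010428 = -0.090714/0.010428 ≈ -8.7.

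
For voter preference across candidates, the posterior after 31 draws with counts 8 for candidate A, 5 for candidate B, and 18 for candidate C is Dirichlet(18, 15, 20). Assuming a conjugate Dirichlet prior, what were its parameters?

Dirichlet(10, 10, 2)

For a Dirichlet(α) prior with multinomial counts c, the posterior is Dirichlet(α + c) componentwise.
Subtract each count from the matching posterior parameter: 18−8=10, 15−5=10, 20−18=2.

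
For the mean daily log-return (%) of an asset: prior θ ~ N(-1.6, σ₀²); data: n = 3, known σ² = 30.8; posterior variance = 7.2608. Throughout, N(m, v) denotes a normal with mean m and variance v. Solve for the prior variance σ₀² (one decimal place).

Posterior precision equals prior precision plus data precision: 1/σ_n² = 1/σ₀² + n/σ².
So 1/σ₀² = 1/7.2608 − 3/30.8 = 0.137726 − 0.097403 = 0.040323.
Hence σ₀² = 1/0.040323 ≈ 24.8.

σ₀² = 24.8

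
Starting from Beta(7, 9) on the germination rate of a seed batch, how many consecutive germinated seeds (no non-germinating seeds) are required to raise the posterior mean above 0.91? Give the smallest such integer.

k = 85

After k germinated seeds and 0 non-germinating seeds the posterior is Beta(7+k, 9), with mean (7+k)/(7+9+k).
Set (7+k)/(16+k) > 0.91 and solve: k > (0.91·16 − 7)/(1 − 0.91) = 84.000.
The smallest integer exceeding 84.000 is 85, and checking k=85: (92)/(101) = 0.9109 > 0.91.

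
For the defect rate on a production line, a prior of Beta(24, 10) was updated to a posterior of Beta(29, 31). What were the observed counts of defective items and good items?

A Beta(a, b) prior with s successes and f failures in binomial data gives a Beta(a+s, b+f) posterior.
So s = 29 − 24 = 5 and f = 31 − 10 = 21.

5 defective items and 21 good items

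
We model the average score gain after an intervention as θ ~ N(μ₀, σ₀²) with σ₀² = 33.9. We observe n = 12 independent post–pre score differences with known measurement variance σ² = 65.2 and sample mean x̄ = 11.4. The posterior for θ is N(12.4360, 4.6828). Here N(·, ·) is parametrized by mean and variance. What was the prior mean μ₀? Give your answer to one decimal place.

μ₀ = 18.9

The posterior mean is a precision-weighted average: μ_n = (τ₀μ₀ + τ_data·x̄)/(τ₀+τ_data), with τ₀=1/σ₀² and τ_data=n/σ².
Here τ₀ = 1/33.9 = 0.029499 and τ_data = 12/65.2 = 0.184049, so τ_n = 0.213548.
Rearranging for μ₀: μ₀ = (μ_n·τ_n − τ_data·x̄)/τ₀ = (12.4360·0.213548 − 0.184049·11.4) / 0.029499 = 0.557524/0.029499 ≈ 18.9.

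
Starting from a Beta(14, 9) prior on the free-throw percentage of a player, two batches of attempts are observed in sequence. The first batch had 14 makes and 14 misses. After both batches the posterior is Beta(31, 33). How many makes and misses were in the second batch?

3 makes and 10 misses

Because Beta–binomial updating is additive in the counts, the combined data contributed (α_post−α_prior, β_post−β_prior) successes and failures.
Total across both batches: 31−14=17 makes, 33−9=24 misses.
Subtract the first batch: 17−14=3 makes and 24−14=10 misses.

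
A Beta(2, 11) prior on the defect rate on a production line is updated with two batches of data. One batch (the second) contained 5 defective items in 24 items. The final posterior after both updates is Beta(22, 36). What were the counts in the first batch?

Sequential conjugate updates are equivalent to a single update on the pooled data, so total successes = posterior α − prior α and total failures = posterior β − prior β.
Total across both batches: 22−2=20 defective items, 36−11=25 good items.
Subtract the second batch: 20−5=15 defective items and 25−19=6 good items.

15 defective items and 6 good items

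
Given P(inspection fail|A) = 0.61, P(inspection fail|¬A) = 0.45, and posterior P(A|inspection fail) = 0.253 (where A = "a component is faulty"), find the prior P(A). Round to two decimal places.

P(A) = 0.20

Bayes' rule in odds form gives O(A|E) = O(A)·[P(E|A)/P(E|¬A)], hence O(A) = O(A|E)/LR.
Posterior odds = 0.253/(1−0.253) = 0.3387. LR = 0.61/0.45 = 1.3556.
Prior odds = 0.3387/1.3556 = 0.2499, so P(A) = 0.2499/(1+0.2499) ≈ 0.20.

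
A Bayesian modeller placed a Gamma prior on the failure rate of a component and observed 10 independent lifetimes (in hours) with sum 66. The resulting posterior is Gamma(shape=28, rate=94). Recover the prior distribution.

For an exponential likelihood with a Gamma(α, β) prior on the rate, n observations with total T give posterior Gamma(α+n, β+T).
So α = 28 − 10 = 18 and β = 94 − 66 = 28.

Gamma(shape=18, rate=28)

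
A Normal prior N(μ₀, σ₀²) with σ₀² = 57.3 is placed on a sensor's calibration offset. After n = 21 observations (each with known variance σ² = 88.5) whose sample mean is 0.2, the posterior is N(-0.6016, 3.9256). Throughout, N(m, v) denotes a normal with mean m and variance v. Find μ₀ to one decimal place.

μ₀ = -11.5

With known observation variance, the Normal–Normal posterior has precision τ_n = τ₀ + n/σ² and mean μ_n = (τ₀μ₀ + (n/σ²)x̄)/τ_n.
Here τ₀ = 1/57.3 = 0.017452 and τ_data = 21/88.5 = 0.237288, so τ_n = 0.254740.
Rearranging for μ₀: μ₀ = (μ_n·τ_n − τ_data·x̄)/τ₀ = (-0.6016·0.254740 − 0.237288·0.2) / 0.017452 = -0.200709/0.017452 ≈ -11.5.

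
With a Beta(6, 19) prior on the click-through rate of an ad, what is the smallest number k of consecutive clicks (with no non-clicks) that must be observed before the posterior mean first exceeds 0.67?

After k clicks and 0 non-clicks the posterior is Beta(6+k, 19), with mean (6+k)/(6+19+k).
Set (6+k)/(25+k) > 0.67 and solve: k > (0.67·25 − 6)/(1 − 0.67) = 32.576.
The smallest integer exceeding 32.576 is 33, and checking k=33: (39)/(58) = 0.6724 > 0.67.

k = 33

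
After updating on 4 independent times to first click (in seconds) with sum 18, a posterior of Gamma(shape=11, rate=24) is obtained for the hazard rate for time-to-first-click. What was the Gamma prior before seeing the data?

Gamma(shape=7, rate=6)

Gamma–exponential conjugacy: posterior shape = α + n, posterior rate = β + Σtᵢ.
So α = 11 − 4 = 7 and β = 24 − 18 = 6.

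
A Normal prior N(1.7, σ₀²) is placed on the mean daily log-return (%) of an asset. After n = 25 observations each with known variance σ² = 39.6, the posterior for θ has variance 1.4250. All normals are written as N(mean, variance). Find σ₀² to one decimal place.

Posterior precision equals prior precision plus data precision: 1/σ_n² = 1/σ₀² + n/σ².
So 1/σ₀² = 1/1.4250 − 25/39.6 = 0.701754 − 0.631313 = 0.070441.
Hence σ₀² = 1/0.070441 ≈ 14.2.

σ₀² = 14.2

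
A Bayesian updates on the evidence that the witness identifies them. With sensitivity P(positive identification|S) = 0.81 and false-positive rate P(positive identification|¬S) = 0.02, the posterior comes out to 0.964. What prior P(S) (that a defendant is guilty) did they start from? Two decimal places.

In odds form, posterior odds = prior odds × likelihood ratio, so prior odds = posterior odds ÷ LR.
Posterior odds = 0.964/(1−0.964) = 26.7778. LR = 0.81/0.02 = 40.5000.
Prior odds = 26.7778/40.5000 = 0.6612, so P(S) = 0.6612/(1+0.6612) ≈ 0.40.

P(S) = 0.40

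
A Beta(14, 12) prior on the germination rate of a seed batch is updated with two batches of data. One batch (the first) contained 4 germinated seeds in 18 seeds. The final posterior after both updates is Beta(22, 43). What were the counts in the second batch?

4 germinated seeds and 17 non-germinating seeds

Because Beta–binomial updating is additive in the counts, the combined data contributed (α_post−α_prior, β_post−β_prior) successes and failures.
Total across both batches: 22−14=8 germinated seeds, 43−12=31 non-germinating seeds.
Subtract the first batch: 8−4=4 germinated seeds and 31−14=17 non-germinating seeds.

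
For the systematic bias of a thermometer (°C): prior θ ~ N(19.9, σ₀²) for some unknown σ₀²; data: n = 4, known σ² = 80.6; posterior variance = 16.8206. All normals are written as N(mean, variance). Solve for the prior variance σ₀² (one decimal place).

σ₀² = 101.8

Posterior precision equals prior precision plus data precision: 1/σ_n² = 1/σ₀² + n/σ².
So 1/σ₀² = 1/16.8206 − 4/80.6 = 0.059451 − 0.049628 = 0.009823.
Hence σ₀² = 1/0.009823 ≈ 101.8.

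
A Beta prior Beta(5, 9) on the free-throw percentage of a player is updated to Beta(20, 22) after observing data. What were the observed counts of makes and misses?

15 makes and 13 misses

A Beta(a, b) prior with s successes and f failures in binomial data gives a Beta(a+s, b+f) posterior.
Match parameters: s=20−5=15, f=22−9=13.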